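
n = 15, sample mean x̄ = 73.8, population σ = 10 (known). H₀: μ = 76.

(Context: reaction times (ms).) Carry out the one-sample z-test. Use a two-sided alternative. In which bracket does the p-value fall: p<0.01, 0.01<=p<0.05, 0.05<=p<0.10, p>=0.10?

p-value bracket: p>=0.10

SE = σ/√n = 10/√15 = 2.5820
z = (x̄−μ₀)/SE = (73.8−76)/2.5820 = -0.8521
p-value (two-sided) = 0.39418
→ bracket: p>=0.10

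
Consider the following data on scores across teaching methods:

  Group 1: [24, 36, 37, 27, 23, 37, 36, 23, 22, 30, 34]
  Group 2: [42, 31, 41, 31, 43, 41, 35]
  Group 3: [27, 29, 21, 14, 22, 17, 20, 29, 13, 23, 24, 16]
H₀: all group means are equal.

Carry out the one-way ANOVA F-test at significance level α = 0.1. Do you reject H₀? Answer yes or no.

Group means [29.91, 37.71, 21.25], grand mean 28.267
SSB = Σnᵢ(x̄ᵢ−x̄)² = 1245.279; SSW = ΣΣ(x−x̄ᵢ)² = 890.588
MSB = 1245.279/2 = 622.6395; MSW = 890.588/27 = 32.9847
F = MSB/MSW = 18.8766
df = (2, 27)
p-value (upper-tail) = 0.00001
At α=0.1: p < α → reject H₀

reject H₀: yes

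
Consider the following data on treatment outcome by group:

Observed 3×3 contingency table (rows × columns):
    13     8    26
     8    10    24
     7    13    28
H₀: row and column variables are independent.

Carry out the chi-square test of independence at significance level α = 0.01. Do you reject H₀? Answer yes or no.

Row totals [47, 42, 48], col totals [28, 31, 78], n=137
χ² = (13−9.61)²/9.61 + (8−10.64)²/10.64 + (26−26.76)²/26.76 + (8−8.58)²/8.58 + (10−9.50)²/9.50 + (24−23.91)²/23.91 + (7−9.81)²/9.81 + (13−10.86)²/10.86 + (28−27.33)²/27.33 = 3.1823
df = 4
p-value (upper-tail) = 0.52779
At α=0.01: p ≥ α → fail to reject H₀

reject H₀: no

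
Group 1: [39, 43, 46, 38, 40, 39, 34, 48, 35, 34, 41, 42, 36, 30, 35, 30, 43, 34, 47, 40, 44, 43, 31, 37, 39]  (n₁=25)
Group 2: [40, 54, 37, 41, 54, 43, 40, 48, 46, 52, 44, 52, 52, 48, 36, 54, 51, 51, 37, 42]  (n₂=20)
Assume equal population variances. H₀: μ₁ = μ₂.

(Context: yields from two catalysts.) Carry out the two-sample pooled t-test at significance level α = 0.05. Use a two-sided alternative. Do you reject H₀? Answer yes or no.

x̄₁=38.720, s₁=5.111, n₁=25
x̄₂=46.100, s₂=6.265, n₂=20
s_p² = [24·5.111² + 19·6.265²]/43 = 31.9265
SE = √(s_p²·(1/25+1/20)) = 1.6951
t = (38.720−46.100)/1.6951 = -4.3537
df = 43
p-value (two-sided) = 0.00008
At α=0.05: p < α → reject H₀

reject H₀: yes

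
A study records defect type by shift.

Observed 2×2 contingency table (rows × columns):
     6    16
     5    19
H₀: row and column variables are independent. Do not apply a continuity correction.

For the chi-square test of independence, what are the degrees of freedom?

degrees of freedom = 1

df = (r−1)(c−1) = (2−1)·(2−1) = 1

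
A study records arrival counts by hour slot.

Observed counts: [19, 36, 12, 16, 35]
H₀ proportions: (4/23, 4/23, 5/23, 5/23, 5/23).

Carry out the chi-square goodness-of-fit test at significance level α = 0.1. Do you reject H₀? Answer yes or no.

reject H₀: yes

n = 118; E_i = n·p_i = [20.52, 20.52, 25.65, 25.65, 25.65]
χ² = (19−20.52)²/20.52 + (36−20.52)²/20.52 + (12−25.65)²/25.65 + (16−25.65)²/25.65 + (35−25.65)²/25.65 = 26.0911
df = 4
p-value (upper-tail) = 0.00003
At α=0.1: p < α → reject H₀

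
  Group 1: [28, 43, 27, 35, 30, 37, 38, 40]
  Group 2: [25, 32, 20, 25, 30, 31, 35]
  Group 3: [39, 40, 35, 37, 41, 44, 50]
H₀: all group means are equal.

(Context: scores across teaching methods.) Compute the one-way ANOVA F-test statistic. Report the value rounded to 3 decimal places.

test statistic = 9.631

Group means [34.75, 28.29, 40.86], grand mean 34.636
SSB = Σnᵢ(x̄ᵢ−x̄)² = 553.305; SSW = ΣΣ(x−x̄ᵢ)² = 545.786
MSB = 553.305/2 = 276.6526; MSW = 545.786/19 = 28.7256
F = MSB/MSW = 9.6309
df = (2, 19)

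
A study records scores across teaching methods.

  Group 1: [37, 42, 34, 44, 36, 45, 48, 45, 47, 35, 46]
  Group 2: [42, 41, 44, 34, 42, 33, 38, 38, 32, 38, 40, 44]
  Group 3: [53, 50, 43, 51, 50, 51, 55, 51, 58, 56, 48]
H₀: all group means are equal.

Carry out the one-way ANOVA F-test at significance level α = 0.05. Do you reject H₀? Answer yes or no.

reject H₀: yes

Group means [41.73, 38.83, 51.45], grand mean 43.853
SSB = Σnᵢ(x̄ᵢ−x̄)² = 987.689; SSW = ΣΣ(x−x̄ᵢ)² = 624.576
MSB = 987.689/2 = 493.8445; MSW = 624.576/31 = 20.1476
F = MSB/MSW = 24.5113
df = (2, 31)
p-value (upper-tail) = 0.00000
At α=0.05: p < α → reject H₀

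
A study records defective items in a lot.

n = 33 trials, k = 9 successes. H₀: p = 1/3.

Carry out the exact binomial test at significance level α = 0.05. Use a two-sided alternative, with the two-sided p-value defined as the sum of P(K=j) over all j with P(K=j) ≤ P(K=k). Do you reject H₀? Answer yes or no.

Exact binomial: n=33, k=9, p₀=1/3=0.3333
P(X=j) = C(n,j)·p₀^j·(1−p₀)^(n−j); p = Σ P(X=j) over j with P(X=j) ≤ P(X=9)
p-value (two-sided) = 0.58045
At α=0.05: p ≥ α → fail to reject H₀

reject H₀: no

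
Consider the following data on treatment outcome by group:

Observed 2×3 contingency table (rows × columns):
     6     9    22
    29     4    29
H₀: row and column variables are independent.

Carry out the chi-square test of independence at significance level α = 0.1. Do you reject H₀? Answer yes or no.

reject H₀: yes

Row totals [37, 62], col totals [35, 13, 51], n=99
χ² = (6−13.08)²/13.08 + (9−4.86)²/4.86 + (22−19.06)²/19.06 + (29−21.92)²/21.92 + (4−8.14)²/8.14 + (29−31.94)²/31.94 = 12.4809
df = 2
p-value (upper-tail) = 0.00195
At α=0.1: p < α → reject H₀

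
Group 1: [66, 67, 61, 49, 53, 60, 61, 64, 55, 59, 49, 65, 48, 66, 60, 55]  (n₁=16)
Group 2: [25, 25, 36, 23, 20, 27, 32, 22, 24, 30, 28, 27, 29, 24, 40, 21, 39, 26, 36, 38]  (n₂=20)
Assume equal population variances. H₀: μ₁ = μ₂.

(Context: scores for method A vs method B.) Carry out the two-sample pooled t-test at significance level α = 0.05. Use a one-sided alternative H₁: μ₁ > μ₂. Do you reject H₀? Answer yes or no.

reject H₀: yes

x̄₁=58.625, s₁=6.428, n₁=16
x̄₂=28.600, s₂=6.227, n₂=20
s_p² = [15·6.428² + 19·6.227²]/34 = 39.8985
SE = √(s_p²·(1/16+1/20)) = 2.1186
t = (58.625−28.600)/2.1186 = 14.1719
df = 34
p-value (one-sided, H₁ greater) = 0.00000
At α=0.05: p < α → reject H₀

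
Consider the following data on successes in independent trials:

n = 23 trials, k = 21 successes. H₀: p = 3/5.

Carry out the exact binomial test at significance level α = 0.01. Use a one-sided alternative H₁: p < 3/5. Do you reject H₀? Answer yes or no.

Exact binomial: n=23, k=21, p₀=3/5=0.6000
P(X≤21) from Σ C(n,i)·p₀^i·(1−p₀)^(n−i)
p-value (one-sided, H₁ less) = 0.99987
At α=0.01: p ≥ α → fail to reject H₀

reject H₀: no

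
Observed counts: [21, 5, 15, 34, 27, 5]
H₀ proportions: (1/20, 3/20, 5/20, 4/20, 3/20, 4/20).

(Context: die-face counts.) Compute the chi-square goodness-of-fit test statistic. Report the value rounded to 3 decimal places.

n = 107; E_i = n·p_i = [5.35, 16.05, 26.75, 21.40, 16.05, 21.40]
χ² = (21−5.35)²/5.35 + (5−16.05)²/16.05 + (15−26.75)²/26.75 + (34−21.40)²/21.40 + (27−16.05)²/16.05 + (5−21.40)²/21.40 = 86.0062
df = 5

test statistic = 86.006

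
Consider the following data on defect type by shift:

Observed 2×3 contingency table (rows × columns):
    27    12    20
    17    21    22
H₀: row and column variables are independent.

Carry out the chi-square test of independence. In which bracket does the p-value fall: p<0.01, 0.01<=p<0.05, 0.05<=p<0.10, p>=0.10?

p-value bracket: 0.05<=p<0.10

Row totals [59, 60], col totals [44, 33, 42], n=119
χ² = (27−21.82)²/21.82 + (12−16.36)²/16.36 + (20−20.82)²/20.82 + (17−22.18)²/22.18 + (21−16.64)²/16.64 + (22−21.18)²/21.18 = 4.8144
df = 2
p-value (upper-tail) = 0.09006
→ bracket: 0.05<=p<0.10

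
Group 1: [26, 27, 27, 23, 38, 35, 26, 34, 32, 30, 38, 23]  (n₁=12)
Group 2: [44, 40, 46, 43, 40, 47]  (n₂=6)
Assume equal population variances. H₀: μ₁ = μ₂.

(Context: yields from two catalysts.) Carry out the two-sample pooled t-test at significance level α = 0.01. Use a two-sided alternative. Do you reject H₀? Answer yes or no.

x̄₁=29.917, s₁=5.401, n₁=12
x̄₂=43.333, s₂=2.944, n₂=6
s_p² = [11·5.401² + 5·2.944²]/16 = 22.7656
SE = √(s_p²·(1/12+1/6)) = 2.3857
t = (29.917−43.333)/2.3857 = -5.6239
df = 16
p-value (two-sided) = 0.00004
At α=0.01: p < α → reject H₀

reject H₀: yes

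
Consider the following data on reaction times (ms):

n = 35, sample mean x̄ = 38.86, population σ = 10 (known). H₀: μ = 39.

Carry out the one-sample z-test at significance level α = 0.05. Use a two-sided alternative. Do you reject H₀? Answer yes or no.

SE = σ/√n = 10/√35 = 1.6903
z = (x̄−μ₀)/SE = (38.86−39)/1.6903 = -0.0828
p-value (two-sided) = 0.93399
At α=0.05: p ≥ α → fail to reject H₀

reject H₀: no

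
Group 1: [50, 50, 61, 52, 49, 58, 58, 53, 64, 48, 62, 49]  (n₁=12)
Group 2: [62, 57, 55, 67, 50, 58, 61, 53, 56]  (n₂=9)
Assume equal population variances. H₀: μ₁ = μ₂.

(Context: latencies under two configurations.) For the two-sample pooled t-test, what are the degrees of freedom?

df = n₁ + n₂ − 2 = 12 + 9 − 2 = 19

degrees of freedom = 19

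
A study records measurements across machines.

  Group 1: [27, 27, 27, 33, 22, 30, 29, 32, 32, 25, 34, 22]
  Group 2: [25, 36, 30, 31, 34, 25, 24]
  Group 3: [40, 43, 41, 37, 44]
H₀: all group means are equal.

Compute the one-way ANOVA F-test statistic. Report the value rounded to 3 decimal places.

Group means [28.33, 29.29, 41.00], grand mean 31.250
SSB = Σnᵢ(x̄ᵢ−x̄)² = 604.405; SSW = ΣΣ(x−x̄ᵢ)² = 346.095
MSB = 604.405/2 = 302.2024; MSW = 346.095/21 = 16.4807
F = MSB/MSW = 18.3367
df = (2, 21)

test statistic = 18.337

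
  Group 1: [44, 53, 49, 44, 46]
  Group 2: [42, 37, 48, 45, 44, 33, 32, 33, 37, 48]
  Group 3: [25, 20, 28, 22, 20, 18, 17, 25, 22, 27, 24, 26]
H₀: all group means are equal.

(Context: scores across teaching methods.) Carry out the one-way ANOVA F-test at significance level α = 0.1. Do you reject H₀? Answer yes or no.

reject H₀: yes

Group means [47.20, 39.90, 22.83], grand mean 33.667
SSB = Σnᵢ(x̄ᵢ−x̄)² = 2712.633; SSW = ΣΣ(x−x̄ᵢ)² = 551.367
MSB = 2712.633/2 = 1356.3167; MSW = 551.367/24 = 22.9736
F = MSB/MSW = 59.0380
df = (2, 24)
p-value (upper-tail) = 0.00000
At α=0.1: p < α → reject H₀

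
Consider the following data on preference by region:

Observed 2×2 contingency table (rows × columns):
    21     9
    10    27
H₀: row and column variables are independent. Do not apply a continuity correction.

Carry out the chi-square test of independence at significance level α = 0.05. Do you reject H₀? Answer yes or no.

reject H₀: yes

Row totals [30, 37], col totals [31, 36], n=67
χ² = (21−13.88)²/13.88 + (9−16.12)²/16.12 + (10−17.12)²/17.12 + (27−19.88)²/19.88 = 12.3062
df = 1
p-value (upper-tail) = 0.00045
At α=0.05: p < α → reject H₀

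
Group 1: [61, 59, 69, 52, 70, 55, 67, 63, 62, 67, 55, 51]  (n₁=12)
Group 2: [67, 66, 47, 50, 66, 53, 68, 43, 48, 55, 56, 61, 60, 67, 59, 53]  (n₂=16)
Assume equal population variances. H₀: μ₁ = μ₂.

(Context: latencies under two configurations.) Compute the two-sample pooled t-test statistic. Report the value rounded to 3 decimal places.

x̄₁=60.917, s₁=6.598, n₁=12
x̄₂=57.438, s₂=8.050, n₂=16
s_p² = [11·6.598² + 15·8.050²]/26 = 55.8021
SE = √(s_p²·(1/12+1/16)) = 2.8527
t = (60.917−57.438)/2.8527 = 1.2196
df = 26

test statistic = 1.220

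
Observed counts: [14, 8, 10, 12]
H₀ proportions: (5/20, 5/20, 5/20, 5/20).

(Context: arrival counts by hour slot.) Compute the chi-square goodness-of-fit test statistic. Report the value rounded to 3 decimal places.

test statistic = 1.818

n = 44; E_i = n·p_i = [11.00, 11.00, 11.00, 11.00]
χ² = (14−11.00)²/11.00 + (8−11.00)²/11.00 + (10−11.00)²/11.00 + (12−11.00)²/11.00 = 1.8182
df = 3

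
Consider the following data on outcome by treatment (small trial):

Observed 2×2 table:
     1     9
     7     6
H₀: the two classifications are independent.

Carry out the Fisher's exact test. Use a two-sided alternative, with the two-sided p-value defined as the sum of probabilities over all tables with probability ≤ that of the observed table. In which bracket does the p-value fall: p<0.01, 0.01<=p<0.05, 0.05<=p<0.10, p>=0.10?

p-value bracket: 0.05<=p<0.10

Margins: r₁=10, r₂=13, c₁=8, c₂=15, n=23
p_obs = C(10,1)·C(13,7)/C(23,8); sum pmf over tables with pmf ≤ p_obs
p-value (two-sided) = 0.07430
→ bracket: 0.05<=p<0.10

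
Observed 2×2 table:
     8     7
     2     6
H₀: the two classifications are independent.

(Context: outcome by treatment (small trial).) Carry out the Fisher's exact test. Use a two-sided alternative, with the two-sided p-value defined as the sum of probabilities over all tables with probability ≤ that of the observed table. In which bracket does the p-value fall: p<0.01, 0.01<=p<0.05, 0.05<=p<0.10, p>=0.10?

p-value bracket: p>=0.10

Margins: r₁=15, r₂=8, c₁=10, c₂=13, n=23
p_obs = C(15,8)·C(8,2)/C(23,10); sum pmf over tables with pmf ≤ p_obs
p-value (two-sided) = 0.37879
→ bracket: p>=0.10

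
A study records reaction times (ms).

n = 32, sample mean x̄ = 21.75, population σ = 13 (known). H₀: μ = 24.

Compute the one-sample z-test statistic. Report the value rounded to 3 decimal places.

test statistic = -0.979

SE = σ/√n = 13/√32 = 2.2981
z = (x̄−μ₀)/SE = (21.75−24)/2.2981 = -0.9791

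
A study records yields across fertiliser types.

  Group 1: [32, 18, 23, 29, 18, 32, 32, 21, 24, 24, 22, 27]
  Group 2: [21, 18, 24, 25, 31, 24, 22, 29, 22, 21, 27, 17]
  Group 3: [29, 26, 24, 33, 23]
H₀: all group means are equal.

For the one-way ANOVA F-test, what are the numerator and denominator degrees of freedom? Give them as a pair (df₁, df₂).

k = 3 groups, N = 29 total
df = (k−1, N−k) = (3−1, 29−3) = (2, 26)

degrees of freedom = [2, 26]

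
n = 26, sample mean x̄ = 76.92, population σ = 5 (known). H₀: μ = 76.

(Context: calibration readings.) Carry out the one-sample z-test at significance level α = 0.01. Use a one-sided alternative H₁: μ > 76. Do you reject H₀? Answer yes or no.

SE = σ/√n = 5/√26 = 0.9806
z = (x̄−μ₀)/SE = (76.92−76)/0.9806 = 0.9382
p-value (one-sided, H₁ greater) = 0.17407
At α=0.01: p ≥ α → fail to reject H₀

reject H₀: no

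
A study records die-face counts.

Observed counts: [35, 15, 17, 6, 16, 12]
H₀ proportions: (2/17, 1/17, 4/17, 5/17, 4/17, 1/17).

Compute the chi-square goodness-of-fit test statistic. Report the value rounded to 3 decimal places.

test statistic = 88.348

n = 101; E_i = n·p_i = [11.88, 5.94, 23.76, 29.71, 23.76, 5.94]
χ² = (35−11.88)²/11.88 + (15−5.94)²/5.94 + (17−23.76)²/23.76 + (6−29.71)²/29.71 + (16−23.76)²/23.76 + (12−5.94)²/5.94 = 88.3480
df = 5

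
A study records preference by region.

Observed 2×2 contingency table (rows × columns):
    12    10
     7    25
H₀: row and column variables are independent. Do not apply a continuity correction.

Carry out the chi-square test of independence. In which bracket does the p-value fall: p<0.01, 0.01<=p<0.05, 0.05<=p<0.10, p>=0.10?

p-value bracket: 0.01<=p<0.05

Row totals [22, 32], col totals [19, 35], n=54
χ² = (12−7.74)²/7.74 + (10−14.26)²/14.26 + (7−11.26)²/11.26 + (25−20.74)²/20.74 = 6.1018
df = 1
p-value (upper-tail) = 0.01350
→ bracket: 0.01<=p<0.05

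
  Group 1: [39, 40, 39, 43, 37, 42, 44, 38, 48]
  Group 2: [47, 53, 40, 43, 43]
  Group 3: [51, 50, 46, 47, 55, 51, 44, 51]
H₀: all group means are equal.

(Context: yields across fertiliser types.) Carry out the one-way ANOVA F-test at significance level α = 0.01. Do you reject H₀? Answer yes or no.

Group means [41.11, 45.20, 49.38], grand mean 45.045
SSB = Σnᵢ(x̄ᵢ−x̄)² = 289.391; SSW = ΣΣ(x−x̄ᵢ)² = 283.564
MSB = 289.391/2 = 144.6953; MSW = 283.564/19 = 14.9244
F = MSB/MSW = 9.6952
df = (2, 19)
p-value (upper-tail) = 0.00125
At α=0.01: p < α → reject H₀

reject H₀: yes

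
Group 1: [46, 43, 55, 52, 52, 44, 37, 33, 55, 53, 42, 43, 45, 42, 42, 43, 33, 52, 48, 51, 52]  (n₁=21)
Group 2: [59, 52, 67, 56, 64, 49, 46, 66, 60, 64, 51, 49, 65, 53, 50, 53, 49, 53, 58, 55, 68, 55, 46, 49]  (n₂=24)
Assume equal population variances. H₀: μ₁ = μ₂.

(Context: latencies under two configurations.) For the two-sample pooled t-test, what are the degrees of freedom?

degrees of freedom = 43

df = n₁ + n₂ − 2 = 21 + 24 − 2 = 43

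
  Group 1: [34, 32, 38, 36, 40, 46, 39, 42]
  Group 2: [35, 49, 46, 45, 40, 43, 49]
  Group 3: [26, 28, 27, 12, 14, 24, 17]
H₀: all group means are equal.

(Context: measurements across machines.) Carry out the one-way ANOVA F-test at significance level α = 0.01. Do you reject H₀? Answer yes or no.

Group means [38.38, 43.86, 21.14], grand mean 34.636
SSB = Σnᵢ(x̄ᵢ−x̄)² = 1981.502; SSW = ΣΣ(x−x̄ᵢ)² = 557.589
MSB = 1981.502/2 = 990.7508; MSW = 557.589/19 = 29.3468
F = MSB/MSW = 33.7601
df = (2, 19)
p-value (upper-tail) = 0.00000
At α=0.01: p < α → reject H₀

reject H₀: yes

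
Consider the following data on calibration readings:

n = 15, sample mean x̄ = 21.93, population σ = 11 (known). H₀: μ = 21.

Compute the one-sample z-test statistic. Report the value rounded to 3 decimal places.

SE = σ/√n = 11/√15 = 2.8402
z = (x̄−μ₀)/SE = (21.93−21)/2.8402 = 0.3274

test statistic = 0.327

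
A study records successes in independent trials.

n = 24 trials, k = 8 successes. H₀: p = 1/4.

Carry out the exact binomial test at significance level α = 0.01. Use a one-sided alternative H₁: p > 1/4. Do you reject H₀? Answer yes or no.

Exact binomial: n=24, k=8, p₀=1/4=0.2500
P(X≥8) from Σ C(n,i)·p₀^i·(1−p₀)^(n−i)
p-value (one-sided, H₁ greater) = 0.23380
At α=0.01: p ≥ α → fail to reject H₀

reject H₀: no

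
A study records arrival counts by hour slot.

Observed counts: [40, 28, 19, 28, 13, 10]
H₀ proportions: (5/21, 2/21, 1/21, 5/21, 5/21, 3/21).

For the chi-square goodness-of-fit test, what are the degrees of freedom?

degrees of freedom = 5

df = k − 1 = 6 − 1 = 5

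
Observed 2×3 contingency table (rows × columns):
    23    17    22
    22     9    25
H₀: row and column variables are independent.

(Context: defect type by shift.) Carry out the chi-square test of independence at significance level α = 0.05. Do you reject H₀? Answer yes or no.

reject H₀: no

Row totals [62, 56], col totals [45, 26, 47], n=118
χ² = (23−23.64)²/23.64 + (17−13.66)²/13.66 + (22−24.69)²/24.69 + (22−21.36)²/21.36 + (9−12.34)²/12.34 + (25−22.31)²/22.31 = 2.3763
df = 2
p-value (upper-tail) = 0.30478
At α=0.05: p ≥ α → fail to reject H₀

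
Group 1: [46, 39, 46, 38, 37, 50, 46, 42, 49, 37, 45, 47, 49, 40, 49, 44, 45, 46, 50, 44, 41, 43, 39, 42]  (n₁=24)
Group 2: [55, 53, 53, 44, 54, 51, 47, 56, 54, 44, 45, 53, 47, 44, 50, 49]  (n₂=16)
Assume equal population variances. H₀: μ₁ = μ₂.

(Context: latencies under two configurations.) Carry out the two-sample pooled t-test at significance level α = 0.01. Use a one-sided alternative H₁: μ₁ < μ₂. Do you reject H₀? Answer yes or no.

x̄₁=43.917, s₁=4.127, n₁=24
x̄₂=49.938, s₂=4.266, n₂=16
s_p² = [23·4.127² + 15·4.266²]/38 = 17.4940
SE = √(s_p²·(1/24+1/16)) = 1.3499
t = (43.917−49.938)/1.3499 = -4.4601
df = 38
p-value (one-sided, H₁ less) = 0.00004
At α=0.01: p < α → reject H₀

reject H₀: yes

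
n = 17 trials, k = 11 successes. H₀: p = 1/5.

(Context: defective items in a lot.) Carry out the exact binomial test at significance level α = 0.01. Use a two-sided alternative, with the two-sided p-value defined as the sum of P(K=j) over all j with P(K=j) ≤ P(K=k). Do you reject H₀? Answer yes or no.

Exact binomial: n=17, k=11, p₀=1/5=0.2000
P(X=j) = C(n,j)·p₀^j·(1−p₀)^(n−j); p = Σ P(X=j) over j with P(X=j) ≤ P(X=11)
p-value (two-sided) = 0.00008
At α=0.01: p < α → reject H₀

reject H₀: yes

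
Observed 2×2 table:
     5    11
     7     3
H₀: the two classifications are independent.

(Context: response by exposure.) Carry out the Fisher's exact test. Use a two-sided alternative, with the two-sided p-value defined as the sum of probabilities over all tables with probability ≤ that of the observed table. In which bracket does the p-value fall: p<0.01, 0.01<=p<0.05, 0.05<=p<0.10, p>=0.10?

Margins: r₁=16, r₂=10, c₁=12, c₂=14, n=26
p_obs = C(16,5)·C(10,7)/C(26,12); sum pmf over tables with pmf ≤ p_obs
p-value (two-sided) = 0.10537
→ bracket: p>=0.10

p-value bracket: p>=0.10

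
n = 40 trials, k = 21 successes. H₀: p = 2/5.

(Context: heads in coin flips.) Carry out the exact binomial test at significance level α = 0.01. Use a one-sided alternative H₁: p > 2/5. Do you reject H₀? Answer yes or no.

Exact binomial: n=40, k=21, p₀=2/5=0.4000
P(X≥21) from Σ C(n,i)·p₀^i·(1−p₀)^(n−i)
p-value (one-sided, H₁ greater) = 0.07435
At α=0.01: p ≥ α → fail to reject H₀

reject H₀: no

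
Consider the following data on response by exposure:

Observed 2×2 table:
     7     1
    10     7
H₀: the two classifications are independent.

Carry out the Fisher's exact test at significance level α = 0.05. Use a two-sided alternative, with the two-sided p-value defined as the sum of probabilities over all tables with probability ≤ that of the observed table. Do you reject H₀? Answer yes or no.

reject H₀: no

Margins: r₁=8, r₂=17, c₁=17, c₂=8, n=25
p_obs = C(8,7)·C(17,10)/C(25,17); sum pmf over tables with pmf ≤ p_obs
p-value (two-sided) = 0.20518
At α=0.05: p ≥ α → fail to reject H₀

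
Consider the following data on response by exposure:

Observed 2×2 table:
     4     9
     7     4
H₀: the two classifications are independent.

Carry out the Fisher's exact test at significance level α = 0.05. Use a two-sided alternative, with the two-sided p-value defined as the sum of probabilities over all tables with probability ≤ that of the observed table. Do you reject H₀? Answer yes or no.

reject H₀: no

Margins: r₁=13, r₂=11, c₁=11, c₂=13, n=24
p_obs = C(13,4)·C(11,7)/C(24,11); sum pmf over tables with pmf ≤ p_obs
p-value (two-sided) = 0.21733
At α=0.05: p ≥ α → fail to reject H₀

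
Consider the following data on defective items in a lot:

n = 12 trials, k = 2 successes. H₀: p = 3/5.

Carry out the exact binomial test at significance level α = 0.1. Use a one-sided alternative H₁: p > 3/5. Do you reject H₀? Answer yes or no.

reject H₀: no

Exact binomial: n=12, k=2, p₀=3/5=0.6000
P(X≥2) from Σ C(n,i)·p₀^i·(1−p₀)^(n−i)
p-value (one-sided, H₁ greater) = 0.99968
At α=0.1: p ≥ α → fail to reject H₀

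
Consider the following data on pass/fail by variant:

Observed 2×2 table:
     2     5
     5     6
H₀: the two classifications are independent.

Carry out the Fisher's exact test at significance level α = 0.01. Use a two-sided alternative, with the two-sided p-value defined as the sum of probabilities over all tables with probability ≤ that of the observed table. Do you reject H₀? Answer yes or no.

reject H₀: no

Margins: r₁=7, r₂=11, c₁=7, c₂=11, n=18
p_obs = C(7,2)·C(11,5)/C(18,7); sum pmf over tables with pmf ≤ p_obs
p-value (two-sided) = 0.63707
At α=0.01: p ≥ α → fail to reject H₀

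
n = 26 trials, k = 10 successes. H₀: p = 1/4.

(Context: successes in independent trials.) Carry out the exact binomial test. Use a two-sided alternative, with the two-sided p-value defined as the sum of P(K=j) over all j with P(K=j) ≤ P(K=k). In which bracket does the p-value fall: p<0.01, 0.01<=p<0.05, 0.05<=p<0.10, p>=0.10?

Exact binomial: n=26, k=10, p₀=1/4=0.2500
P(X=j) = C(n,j)·p₀^j·(1−p₀)^(n−j); p = Σ P(X=j) over j with P(X=j) ≤ P(X=10)
p-value (two-sided) = 0.11669
→ bracket: p>=0.10

p-value bracket: p>=0.10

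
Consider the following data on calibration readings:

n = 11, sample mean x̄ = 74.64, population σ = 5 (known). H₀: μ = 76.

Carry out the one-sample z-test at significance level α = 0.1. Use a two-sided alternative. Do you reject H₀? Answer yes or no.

reject H₀: no

SE = σ/√n = 5/√11 = 1.5076
z = (x̄−μ₀)/SE = (74.64−76)/1.5076 = -0.9021
p-value (two-sided) = 0.36699
At α=0.1: p ≥ α → fail to reject H₀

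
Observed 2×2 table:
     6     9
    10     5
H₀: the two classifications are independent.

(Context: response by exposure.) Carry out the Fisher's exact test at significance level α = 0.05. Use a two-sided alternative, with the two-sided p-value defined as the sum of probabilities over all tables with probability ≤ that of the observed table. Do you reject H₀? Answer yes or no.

reject H₀: no

Margins: r₁=15, r₂=15, c₁=16, c₂=14, n=30
p_obs = C(15,6)·C(15,10)/C(30,16); sum pmf over tables with pmf ≤ p_obs
p-value (two-sided) = 0.27230
At α=0.05: p ≥ α → fail to reject H₀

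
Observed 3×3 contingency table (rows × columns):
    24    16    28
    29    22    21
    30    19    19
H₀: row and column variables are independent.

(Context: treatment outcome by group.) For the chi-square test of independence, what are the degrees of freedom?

df = (r−1)(c−1) = (3−1)·(3−1) = 4

degrees of freedom = 4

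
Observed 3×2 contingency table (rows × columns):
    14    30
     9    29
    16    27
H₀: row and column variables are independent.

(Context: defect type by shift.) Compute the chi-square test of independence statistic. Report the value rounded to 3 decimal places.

Row totals [44, 38, 43], col totals [39, 86], n=125
χ² = (14−13.73)²/13.73 + (30−30.27)²/30.27 + (9−11.86)²/11.86 + (29−26.14)²/26.14 + (16−13.42)²/13.42 + (27−29.58)²/29.58 = 1.7312
df = 2

test statistic = 1.731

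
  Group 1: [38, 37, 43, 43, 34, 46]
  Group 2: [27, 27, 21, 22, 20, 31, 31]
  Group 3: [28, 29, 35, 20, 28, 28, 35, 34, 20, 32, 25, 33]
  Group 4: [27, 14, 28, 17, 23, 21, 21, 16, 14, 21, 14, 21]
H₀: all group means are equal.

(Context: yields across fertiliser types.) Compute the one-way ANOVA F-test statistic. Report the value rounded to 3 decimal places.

test statistic = 24.017

Group means [40.17, 25.57, 28.92, 19.75], grand mean 27.135
SSB = Σnᵢ(x̄ᵢ−x̄)² = 1728.610; SSW = ΣΣ(x−x̄ᵢ)² = 791.714
MSB = 1728.610/3 = 576.2033; MSW = 791.714/33 = 23.9913
F = MSB/MSW = 24.0171
df = (3, 33)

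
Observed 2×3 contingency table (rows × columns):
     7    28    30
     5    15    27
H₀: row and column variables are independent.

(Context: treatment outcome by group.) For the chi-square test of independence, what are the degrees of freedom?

df = (r−1)(c−1) = (2−1)·(3−1) = 2

degrees of freedom = 2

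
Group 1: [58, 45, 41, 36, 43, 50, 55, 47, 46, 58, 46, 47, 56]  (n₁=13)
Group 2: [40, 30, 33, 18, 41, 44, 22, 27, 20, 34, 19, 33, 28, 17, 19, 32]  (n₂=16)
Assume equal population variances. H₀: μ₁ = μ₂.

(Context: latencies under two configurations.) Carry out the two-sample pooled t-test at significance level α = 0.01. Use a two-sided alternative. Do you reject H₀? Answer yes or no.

reject H₀: yes

x̄₁=48.308, s₁=6.787, n₁=13
x̄₂=28.562, s₂=8.771, n₂=16
s_p² = [12·6.787² + 15·8.771²]/27 = 63.2114
SE = √(s_p²·(1/13+1/16)) = 2.9687
t = (48.308−28.562)/2.9687 = 6.6511
df = 27
p-value (two-sided) = 0.00000
At α=0.01: p < α → reject H₀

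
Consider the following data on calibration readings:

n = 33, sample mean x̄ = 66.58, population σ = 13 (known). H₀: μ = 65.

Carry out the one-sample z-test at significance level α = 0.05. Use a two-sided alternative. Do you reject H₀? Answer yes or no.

SE = σ/√n = 13/√33 = 2.2630
z = (x̄−μ₀)/SE = (66.58−65)/2.2630 = 0.6982
p-value (two-sided) = 0.48506
At α=0.05: p ≥ α → fail to reject H₀

reject H₀: no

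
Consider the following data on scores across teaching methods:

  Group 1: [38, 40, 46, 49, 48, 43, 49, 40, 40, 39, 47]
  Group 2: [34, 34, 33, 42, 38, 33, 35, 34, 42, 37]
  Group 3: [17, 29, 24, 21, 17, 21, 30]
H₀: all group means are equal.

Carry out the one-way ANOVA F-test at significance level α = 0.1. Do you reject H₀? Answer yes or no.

reject H₀: yes

Group means [43.55, 36.20, 22.71], grand mean 35.714
SSB = Σnᵢ(x̄ᵢ−x̄)² = 1859.958; SSW = ΣΣ(x−x̄ᵢ)² = 459.756
MSB = 1859.958/2 = 929.9792; MSW = 459.756/25 = 18.3902
F = MSB/MSW = 50.5692
df = (2, 25)
p-value (upper-tail) = 0.00000
At α=0.1: p < α → reject H₀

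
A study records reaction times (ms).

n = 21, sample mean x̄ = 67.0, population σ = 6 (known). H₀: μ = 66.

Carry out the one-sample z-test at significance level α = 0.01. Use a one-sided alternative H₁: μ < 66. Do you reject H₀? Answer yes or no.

SE = σ/√n = 6/√21 = 1.3093
z = (x̄−μ₀)/SE = (67.0−66)/1.3093 = 0.7638
p-value (one-sided, H₁ less) = 0.77750
At α=0.01: p ≥ α → fail to reject H₀

reject H₀: no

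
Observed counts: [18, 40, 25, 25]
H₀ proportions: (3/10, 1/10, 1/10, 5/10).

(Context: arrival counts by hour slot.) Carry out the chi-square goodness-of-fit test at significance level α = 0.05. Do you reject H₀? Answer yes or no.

reject H₀: yes

n = 108; E_i = n·p_i = [32.40, 10.80, 10.80, 54.00]
χ² = (18−32.40)²/32.40 + (40−10.80)²/10.80 + (25−10.80)²/10.80 + (25−54.00)²/54.00 = 119.5926
df = 3
p-value (upper-tail) = 0.00000
At α=0.05: p < α → reject H₀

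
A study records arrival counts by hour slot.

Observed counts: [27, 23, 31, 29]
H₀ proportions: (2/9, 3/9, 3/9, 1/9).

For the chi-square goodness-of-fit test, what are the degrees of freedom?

df = k − 1 = 4 − 1 = 3

degrees of freedom = 3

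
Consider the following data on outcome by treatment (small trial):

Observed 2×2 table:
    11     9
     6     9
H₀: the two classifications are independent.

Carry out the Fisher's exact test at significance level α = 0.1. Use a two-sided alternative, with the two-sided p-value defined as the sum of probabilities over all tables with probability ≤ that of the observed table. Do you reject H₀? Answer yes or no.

Margins: r₁=20, r₂=15, c₁=17, c₂=18, n=35
p_obs = C(20,11)·C(15,6)/C(35,17); sum pmf over tables with pmf ≤ p_obs
p-value (two-sided) = 0.49979
At α=0.1: p ≥ α → fail to reject H₀

reject H₀: no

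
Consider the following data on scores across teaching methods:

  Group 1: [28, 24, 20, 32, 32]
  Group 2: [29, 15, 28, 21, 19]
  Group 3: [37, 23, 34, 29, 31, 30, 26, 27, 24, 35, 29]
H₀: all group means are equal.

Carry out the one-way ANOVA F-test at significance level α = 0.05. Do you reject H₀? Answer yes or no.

reject H₀: no

Group means [27.20, 22.40, 29.55], grand mean 27.286
SSB = Σnᵢ(x̄ᵢ−x̄)² = 175.558; SSW = ΣΣ(x−x̄ᵢ)² = 452.727
MSB = 175.558/2 = 87.7792; MSW = 452.727/18 = 25.1515
F = MSB/MSW = 3.4900
df = (2, 18)
p-value (upper-tail) = 0.05237
At α=0.05: p ≥ α → fail to reject H₀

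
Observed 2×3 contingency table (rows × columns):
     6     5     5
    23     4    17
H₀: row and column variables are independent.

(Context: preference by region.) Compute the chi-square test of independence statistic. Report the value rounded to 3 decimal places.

test statistic = 4.545

Row totals [16, 44], col totals [29, 9, 22], n=60
χ² = (6−7.73)²/7.73 + (5−2.40)²/2.40 + (5−5.87)²/5.87 + (23−21.27)²/21.27 + (4−6.60)²/6.60 + (17−16.13)²/16.13 = 4.5453
df = 2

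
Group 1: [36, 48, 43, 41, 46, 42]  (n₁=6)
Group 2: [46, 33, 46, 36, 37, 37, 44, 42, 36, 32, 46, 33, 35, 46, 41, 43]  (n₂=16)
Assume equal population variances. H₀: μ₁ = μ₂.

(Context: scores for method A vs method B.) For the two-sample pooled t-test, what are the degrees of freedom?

degrees of freedom = 20

df = n₁ + n₂ − 2 = 6 + 16 − 2 = 20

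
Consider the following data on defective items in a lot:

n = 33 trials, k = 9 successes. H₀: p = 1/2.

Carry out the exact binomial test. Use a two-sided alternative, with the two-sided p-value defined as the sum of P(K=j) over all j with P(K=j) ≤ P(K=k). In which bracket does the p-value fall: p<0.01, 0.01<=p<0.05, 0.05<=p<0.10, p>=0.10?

Exact binomial: n=33, k=9, p₀=1/2=0.5000
P(X=j) = C(n,j)·p₀^j·(1−p₀)^(n−j); p = Σ P(X=j) over j with P(X=j) ≤ P(X=9)
p-value (two-sided) = 0.01353
→ bracket: 0.01<=p<0.05

p-value bracket: 0.01<=p<0.05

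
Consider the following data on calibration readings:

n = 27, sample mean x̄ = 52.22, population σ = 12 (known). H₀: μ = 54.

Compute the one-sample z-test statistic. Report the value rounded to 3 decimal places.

test statistic = -0.771

SE = σ/√n = 12/√27 = 2.3094
z = (x̄−μ₀)/SE = (52.22−54)/2.3094 = -0.7708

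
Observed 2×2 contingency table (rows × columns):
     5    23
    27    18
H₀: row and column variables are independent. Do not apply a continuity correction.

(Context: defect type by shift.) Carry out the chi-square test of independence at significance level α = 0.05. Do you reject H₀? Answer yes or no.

reject H₀: yes

Row totals [28, 45], col totals [32, 41], n=73
χ² = (5−12.27)²/12.27 + (23−15.73)²/15.73 + (27−19.73)²/19.73 + (18−25.27)²/25.27 = 12.4511
df = 1
p-value (upper-tail) = 0.00042
At α=0.05: p < α → reject H₀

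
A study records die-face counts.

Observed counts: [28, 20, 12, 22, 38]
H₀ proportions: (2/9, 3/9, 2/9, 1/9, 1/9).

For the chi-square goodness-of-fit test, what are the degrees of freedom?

degrees of freedom = 4

df = k − 1 = 5 − 1 = 4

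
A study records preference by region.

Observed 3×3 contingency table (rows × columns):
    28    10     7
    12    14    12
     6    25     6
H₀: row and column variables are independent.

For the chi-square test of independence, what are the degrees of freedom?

degrees of freedom = 4

df = (r−1)(c−1) = (3−1)·(3−1) = 4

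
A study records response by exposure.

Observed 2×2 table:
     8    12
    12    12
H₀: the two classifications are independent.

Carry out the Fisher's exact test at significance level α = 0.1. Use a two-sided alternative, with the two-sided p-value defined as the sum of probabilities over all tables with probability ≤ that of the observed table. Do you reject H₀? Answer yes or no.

Margins: r₁=20, r₂=24, c₁=20, c₂=24, n=44
p_obs = C(20,8)·C(24,12)/C(44,20); sum pmf over tables with pmf ≤ p_obs
p-value (two-sided) = 0.55617
At α=0.1: p ≥ α → fail to reject H₀

reject H₀: no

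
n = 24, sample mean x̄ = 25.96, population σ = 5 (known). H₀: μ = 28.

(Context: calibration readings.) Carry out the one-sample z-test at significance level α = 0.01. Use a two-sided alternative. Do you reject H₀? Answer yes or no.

reject H₀: no

SE = σ/√n = 5/√24 = 1.0206
z = (x̄−μ₀)/SE = (25.96−28)/1.0206 = -1.9988
p-value (two-sided) = 0.04563
At α=0.01: p ≥ α → fail to reject H₀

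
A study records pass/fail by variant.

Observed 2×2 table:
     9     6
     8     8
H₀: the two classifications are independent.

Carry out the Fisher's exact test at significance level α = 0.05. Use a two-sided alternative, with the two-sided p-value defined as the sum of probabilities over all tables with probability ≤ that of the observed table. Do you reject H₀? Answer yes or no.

Margins: r₁=15, r₂=16, c₁=17, c₂=14, n=31
p_obs = C(15,9)·C(16,8)/C(31,17); sum pmf over tables with pmf ≤ p_obs
p-value (two-sided) = 0.72239
At α=0.05: p ≥ α → fail to reject H₀

reject H₀: no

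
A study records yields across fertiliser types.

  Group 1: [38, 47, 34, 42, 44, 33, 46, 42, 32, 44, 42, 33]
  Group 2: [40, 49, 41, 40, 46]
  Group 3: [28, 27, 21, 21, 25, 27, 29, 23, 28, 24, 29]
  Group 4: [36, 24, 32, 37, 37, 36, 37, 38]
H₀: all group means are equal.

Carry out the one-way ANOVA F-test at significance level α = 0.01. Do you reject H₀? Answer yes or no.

Group means [39.75, 43.20, 25.64, 34.62], grand mean 34.778
SSB = Σnᵢ(x̄ᵢ−x̄)² = 1570.752; SSW = ΣΣ(x−x̄ᵢ)² = 639.470
MSB = 1570.752/3 = 523.5839; MSW = 639.470/32 = 19.9835
F = MSB/MSW = 26.2009
df = (3, 32)
p-value (upper-tail) = 0.00000
At α=0.01: p < α → reject H₀

reject H₀: yes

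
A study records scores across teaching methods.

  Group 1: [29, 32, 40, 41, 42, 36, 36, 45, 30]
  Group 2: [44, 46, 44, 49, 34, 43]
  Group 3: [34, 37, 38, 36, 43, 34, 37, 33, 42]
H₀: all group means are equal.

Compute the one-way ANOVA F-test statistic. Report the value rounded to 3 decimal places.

Group means [36.78, 43.33, 37.11], grand mean 38.542
SSB = Σnᵢ(x̄ᵢ−x̄)² = 184.181; SSW = ΣΣ(x−x̄ᵢ)² = 477.778
MSB = 184.181/2 = 92.0903; MSW = 477.778/21 = 22.7513
F = MSB/MSW = 4.0477
df = (2, 21)

test statistic = 4.048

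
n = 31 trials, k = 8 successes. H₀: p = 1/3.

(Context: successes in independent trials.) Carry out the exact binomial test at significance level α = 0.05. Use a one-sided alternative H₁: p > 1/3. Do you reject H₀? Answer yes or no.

Exact binomial: n=31, k=8, p₀=1/3=0.3333
P(X≥8) from Σ C(n,i)·p₀^i·(1−p₀)^(n−i)
p-value (one-sided, H₁ greater) = 0.86087
At α=0.05: p ≥ α → fail to reject H₀

reject H₀: no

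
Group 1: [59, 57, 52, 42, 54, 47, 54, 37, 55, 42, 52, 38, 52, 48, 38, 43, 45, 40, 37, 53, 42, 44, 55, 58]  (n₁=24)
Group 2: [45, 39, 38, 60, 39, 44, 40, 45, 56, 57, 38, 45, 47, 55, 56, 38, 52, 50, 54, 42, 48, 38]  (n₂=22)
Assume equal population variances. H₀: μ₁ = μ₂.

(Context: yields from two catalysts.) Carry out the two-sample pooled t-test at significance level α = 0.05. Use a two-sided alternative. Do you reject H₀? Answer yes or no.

x̄₁=47.667, s₁=7.245, n₁=24
x̄₂=46.636, s₂=7.313, n₂=22
s_p² = [23·7.245² + 21·7.313²]/44 = 52.9642
SE = √(s_p²·(1/24+1/22)) = 2.1481
t = (47.667−46.636)/2.1481 = 0.4796
df = 44
p-value (two-sided) = 0.63386
At α=0.05: p ≥ α → fail to reject H₀

reject H₀: no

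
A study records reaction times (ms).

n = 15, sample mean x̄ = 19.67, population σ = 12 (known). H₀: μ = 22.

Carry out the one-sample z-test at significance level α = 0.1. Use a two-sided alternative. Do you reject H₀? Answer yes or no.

SE = σ/√n = 12/√15 = 3.0984
z = (x̄−μ₀)/SE = (19.67−22)/3.0984 = -0.7520
p-value (two-sided) = 0.45205
At α=0.1: p ≥ α → fail to reject H₀

reject H₀: no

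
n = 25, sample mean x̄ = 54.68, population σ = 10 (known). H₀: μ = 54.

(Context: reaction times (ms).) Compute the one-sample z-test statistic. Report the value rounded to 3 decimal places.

SE = σ/√n = 10/√25 = 2.0000
z = (x̄−μ₀)/SE = (54.68−54)/2.0000 = 0.3400

test statistic = 0.340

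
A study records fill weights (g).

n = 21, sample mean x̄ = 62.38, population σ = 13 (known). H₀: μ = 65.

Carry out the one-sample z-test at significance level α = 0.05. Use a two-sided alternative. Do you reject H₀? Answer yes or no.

reject H₀: no

SE = σ/√n = 13/√21 = 2.8368
z = (x̄−μ₀)/SE = (62.38−65)/2.8368 = -0.9236
p-value (two-sided) = 0.35571
At α=0.05: p ≥ α → fail to reject H₀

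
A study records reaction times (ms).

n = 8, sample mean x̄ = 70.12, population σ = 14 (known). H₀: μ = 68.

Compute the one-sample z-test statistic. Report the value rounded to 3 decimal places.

SE = σ/√n = 14/√8 = 4.9497
z = (x̄−μ₀)/SE = (70.12−68)/4.9497 = 0.4283

test statistic = 0.428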